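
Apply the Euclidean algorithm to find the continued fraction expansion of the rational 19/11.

Run the Euclidean algorithm on 19 and 11; the successive quotients are the partial quotients a_0, a_1, ... (each step inverts the fractional part left over by the previous one):
  19 = 1*11 + 8, so a_0 = 1.
  11 = 1*8 + 3, so a_1 = 1.
  8 = 2*3 + 2, so a_2 = 2.
  3 = 1*2 + 1, so a_3 = 1.
  2 = 2*1 + 0, so a_4 = 2.
The remainder reaches 0 after 5 divisions, so the expansion has 5 partial quotients, read off in order.

[1; 1, 2, 1, 2]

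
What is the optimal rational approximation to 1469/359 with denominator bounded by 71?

Expand x = 1469/359 as a continued fraction with the Euclidean algorithm:
  1469 = 4*359 + 33, so a_0 = 4.
  359 = 10*33 + 29, so a_1 = 10.
  33 = 1*29 + 4, so a_2 = 1.
  29 = 7*4 + 1, so a_3 = 7.
  4 = 4*1 + 0, so a_4 = 4.
so x = [4; 10, 1, 7, 4].
Convergents (p_i = a_i*p_{i-1} + p_{i-2}, q_i = a_i*q_{i-1} + q_{i-2} with p_{-2}=0, p_{-1}=1, q_{-2}=1, q_{-1}=0), until the denominator exceeds 71:
  i=0: a_0=4, p_0 = 4*1 + 0 = 4, q_0 = 4*0 + 1 = 1.
  i=1: a_1=10, p_1 = 10*4 + 1 = 41, q_1 = 10*1 + 0 = 10.
  i=2: a_2=1, p_2 = 1*41 + 4 = 45, q_2 = 1*10 + 1 = 11.
  i=3: a_3=7, p_3 = 7*45 + 41 = 356, q_3 = 7*11 + 10 = 87.
q_3 = 87 > 71, so the last convergent with denominator <= 71 is p_2/q_2 = 45/11.
The closest fraction with denominator <= 71 is either p_2/q_2 or the intermediate fraction (k*p_2 + p_1)/(k*q_2 + q_1) with the largest k >= 1 whose denominator stays <= 71; these approach x as k grows, and every other convergent or intermediate fraction in range is farther away.
Largest k: floor((71 - q_1)/q_2) = floor((71 - 10)/11) = 5.
That gives (5*45 + 41)/(5*11 + 10) = 266/65.
Compare the errors: |x - 45/11| = |1469*11 - 45*359|/(359*11) = 4/3949, and |x - 266/65| = |1469*65 - 266*359|/(359*65) = 9/23335.
Cross-multiplying, 9*3949 = 35541 < 93340 = 4*23335, so 9/23335 is smaller: the intermediate fraction 266/65 is closer to x than 45/11.

266/65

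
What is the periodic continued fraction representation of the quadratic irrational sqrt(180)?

[13; (2, 2, 2, 26)]

Write x_i = (sqrt(180) + m_i)/d_i with (m_0, d_0) = (0, 1). a_0 = floor(sqrt(180)) = 13, since 13^2 = 169 <= 180 < 196 = 14^2.
Iterate m_{i+1} = d_i*a_i - m_i, d_{i+1} = (180 - m_{i+1}^2)/d_i, a_{i+1} = floor((a_0 + m_{i+1})/d_{i+1}):
  m_1 = 1*13 - 0 = 13, d_1 = (180 - 13^2)/1 = 11/1 = 11, a_1 = floor((13 + 13)/11) = 2.
  m_2 = 11*2 - 13 = 9, d_2 = (180 - 9^2)/11 = 99/11 = 9, a_2 = floor((13 + 9)/9) = 2.
  m_3 = 9*2 - 9 = 9, d_3 = (180 - 9^2)/9 = 99/9 = 11, a_3 = floor((13 + 9)/11) = 2.
  m_4 = 11*2 - 9 = 13, d_4 = (180 - 13^2)/11 = 11/11 = 1, a_4 = floor((13 + 13)/1) = 26.
  m_5 = 1*26 - 13 = 13, d_5 = (180 - 13^2)/1 = 11/1 = 11: (m_5, d_5) = (m_1, d_1) = (13, 11), so from here the quotients repeat a_1, ..., a_4; the period length is 4.
Hence the expansion of sqrt(180) is a_0 = 13 followed by the repeating block 2, 2, 2, 26 (period 4).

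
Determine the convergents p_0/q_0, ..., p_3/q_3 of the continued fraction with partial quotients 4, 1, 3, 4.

4/1, 5/1, 19/4, 81/17

Using the convergent recurrence p_i = a_i*p_{i-1} + p_{i-2}, q_i = a_i*q_{i-1} + q_{i-2} with p_{-2}=0, p_{-1}=1, q_{-2}=1, q_{-1}=0:
  i=0: a_0=4, p_0 = 4*1 + 0 = 4, q_0 = 4*0 + 1 = 1.
  i=1: a_1=1, p_1 = 1*4 + 1 = 5, q_1 = 1*1 + 0 = 1.
  i=2: a_2=3, p_2 = 3*5 + 4 = 19, q_2 = 3*1 + 1 = 4.
  i=3: a_3=4, p_3 = 4*19 + 5 = 81, q_3 = 4*4 + 1 = 17.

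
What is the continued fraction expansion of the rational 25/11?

[2; 3, 1, 2]

Run the Euclidean algorithm on 25 and 11; the successive quotients are the partial quotients a_0, a_1, ... (each step inverts the fractional part left over by the previous one):
  25 = 2*11 + 3, so a_0 = 2.
  11 = 3*3 + 2, so a_1 = 3.
  3 = 1*2 + 1, so a_2 = 1.
  2 = 2*1 + 0, so a_3 = 2.
The remainder reaches 0 after 4 divisions, so the expansion has 4 partial quotients, read off in order.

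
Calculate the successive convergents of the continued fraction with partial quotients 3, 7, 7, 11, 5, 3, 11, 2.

3/1, 22/7, 157/50, 1749/557, 8902/2835, 28455/9062, 321907/102517, 672269/214096

Using the convergent recurrence p_i = a_i*p_{i-1} + p_{i-2}, q_i = a_i*q_{i-1} + q_{i-2} with p_{-2}=0, p_{-1}=1, q_{-2}=1, q_{-1}=0:
  i=0: a_0=3, p_0 = 3*1 + 0 = 3, q_0 = 3*0 + 1 = 1.
  i=1: a_1=7, p_1 = 7*3 + 1 = 22, q_1 = 7*1 + 0 = 7.
  i=2: a_2=7, p_2 = 7*22 + 3 = 157, q_2 = 7*7 + 1 = 50.
  i=3: a_3=11, p_3 = 11*157 + 22 = 1749, q_3 = 11*50 + 7 = 557.
  i=4: a_4=5, p_4 = 5*1749 + 157 = 8902, q_4 = 5*557 + 50 = 2835.
  i=5: a_5=3, p_5 = 3*8902 + 1749 = 28455, q_5 = 3*2835 + 557 = 9062.
  i=6: a_6=11, p_6 = 11*28455 + 8902 = 321907, q_6 = 11*9062 + 2835 = 102517.
  i=7: a_7=2, p_7 = 2*321907 + 28455 = 672269, q_7 = 2*102517 + 9062 = 214096.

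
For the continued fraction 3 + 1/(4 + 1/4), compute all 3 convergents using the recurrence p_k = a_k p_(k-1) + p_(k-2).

Using the convergent recurrence p_i = a_i*p_{i-1} + p_{i-2}, q_i = a_i*q_{i-1} + q_{i-2} with p_{-2}=0, p_{-1}=1, q_{-2}=1, q_{-1}=0:
  i=0: a_0=3, p_0 = 3*1 + 0 = 3, q_0 = 3*0 + 1 = 1.
  i=1: a_1=4, p_1 = 4*3 + 1 = 13, q_1 = 4*1 + 0 = 4.
  i=2: a_2=4, p_2 = 4*13 + 3 = 55, q_2 = 4*4 + 1 = 17.

3/1, 13/4, 55/17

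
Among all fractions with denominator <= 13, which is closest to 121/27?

Expand x = 121/27 as a continued fraction with the Euclidean algorithm:
  121 = 4*27 + 13, so a_0 = 4.
  27 = 2*13 + 1, so a_1 = 2.
  13 = 13*1 + 0, so a_2 = 13.
so x = [4; 2, 13].
Convergents (p_i = a_i*p_{i-1} + p_{i-2}, q_i = a_i*q_{i-1} + q_{i-2} with p_{-2}=0, p_{-1}=1, q_{-2}=1, q_{-1}=0), until the denominator exceeds 13:
  i=0: a_0=4, p_0 = 4*1 + 0 = 4, q_0 = 4*0 + 1 = 1.
  i=1: a_1=2, p_1 = 2*4 + 1 = 9, q_1 = 2*1 + 0 = 2.
  i=2: a_2=13, p_2 = 13*9 + 4 = 121, q_2 = 13*2 + 1 = 27.
q_2 = 27 > 13, so the last convergent with denominator <= 13 is p_1/q_1 = 9/2.
The closest fraction with denominator <= 13 is either p_1/q_1 or the intermediate fraction (k*p_1 + p_0)/(k*q_1 + q_0) with the largest k >= 1 whose denominator stays <= 13; these approach x as k grows, and every other convergent or intermediate fraction in range is farther away.
Largest k: floor((13 - q_0)/q_1) = floor((13 - 1)/2) = 6.
That gives (6*9 + 4)/(6*2 + 1) = 58/13.
Compare the errors: |x - 9/2| = |121*2 - 9*27|/(27*2) = 1/54, and |x - 58/13| = |121*13 - 58*27|/(27*13) = 7/351.
Cross-multiplying, 1*351 = 351 < 378 = 7*54, so 1/54 is smaller: the convergent 9/2 is closer to x than 58/13.

9/2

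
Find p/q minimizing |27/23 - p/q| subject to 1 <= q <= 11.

Expand x = 27/23 as a continued fraction with the Euclidean algorithm:
  27 = 1*23 + 4, so a_0 = 1.
  23 = 5*4 + 3, so a_1 = 5.
  4 = 1*3 + 1, so a_2 = 1.
  3 = 3*1 + 0, so a_3 = 3.
so x = [1; 5, 1, 3].
Convergents (p_i = a_i*p_{i-1} + p_{i-2}, q_i = a_i*q_{i-1} + q_{i-2} with p_{-2}=0, p_{-1}=1, q_{-2}=1, q_{-1}=0), until the denominator exceeds 11:
  i=0: a_0=1, p_0 = 1*1 + 0 = 1, q_0 = 1*0 + 1 = 1.
  i=1: a_1=5, p_1 = 5*1 + 1 = 6, q_1 = 5*1 + 0 = 5.
  i=2: a_2=1, p_2 = 1*6 + 1 = 7, q_2 = 1*5 + 1 = 6.
  i=3: a_3=3, p_3 = 3*7 + 6 = 27, q_3 = 3*6 + 5 = 23.
q_3 = 23 > 11, so the last convergent with denominator <= 11 is p_2/q_2 = 7/6.
The closest fraction with denominator <= 11 is either p_2/q_2 or the intermediate fraction (k*p_2 + p_1)/(k*q_2 + q_1) with the largest k >= 1 whose denominator stays <= 11; these approach x as k grows, and every other convergent or intermediate fraction in range is farther away.
Largest k: floor((11 - q_1)/q_2) = floor((11 - 5)/6) = 1.
That gives (1*7 + 6)/(1*6 + 5) = 13/11.
Compare the errors: |x - 7/6| = |27*6 - 7*23|/(23*6) = 1/138, and |x - 13/11| = |27*11 - 13*23|/(23*11) = 2/253.
Cross-multiplying, 1*253 = 253 < 276 = 2*138, so 1/138 is smaller: the convergent 7/6 is closer to x than 13/11.

7/6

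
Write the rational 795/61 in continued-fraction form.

Run the Euclidean algorithm on 795 and 61; the successive quotients are the partial quotients a_0, a_1, ... (each step inverts the fractional part left over by the previous one):
  795 = 13*61 + 2, so a_0 = 13.
  61 = 30*2 + 1, so a_1 = 30.
  2 = 2*1 + 0, so a_2 = 2.
The remainder reaches 0 after 3 divisions, so the expansion has 3 partial quotients, read off in order.

[13; 30, 2]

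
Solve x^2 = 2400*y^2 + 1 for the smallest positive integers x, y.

First expand sqrt(2400) as a continued fraction. With x_i = (sqrt(2400) + m_i)/d_i and (m_0, d_0) = (0, 1): a_0 = floor(sqrt(2400)) = 48, since 48^2 = 2304 <= 2400 < 2401 = 49^2.
Iterate m_{i+1} = d_i*a_i - m_i, d_{i+1} = (2400 - m_{i+1}^2)/d_i, a_{i+1} = floor((a_0 + m_{i+1})/d_{i+1}):
  m_1 = 1*48 - 0 = 48, d_1 = (2400 - 48^2)/1 = 96/1 = 96, a_1 = floor((48 + 48)/96) = 1.
  m_2 = 96*1 - 48 = 48, d_2 = (2400 - 48^2)/96 = 96/96 = 1, a_2 = floor((48 + 48)/1) = 96.
  m_3 = 1*96 - 48 = 48, d_3 = (2400 - 48^2)/1 = 96/1 = 96: (m_3, d_3) = (m_1, d_1) = (48, 96), so from here the quotients repeat a_1, a_2; the period length is 2.
So sqrt(2400) = [48; (1, 96)] with period length k = 2.
k is even, so the fundamental solution of x^2 - 2400y^2 = 1 is (p_{k-1}, q_{k-1}) = (p_1, q_1); compute convergents through index 1.
Convergents (p_i = a_i*p_{i-1} + p_{i-2}, q_i = a_i*q_{i-1} + q_{i-2} with p_{-2}=0, p_{-1}=1, q_{-2}=1, q_{-1}=0):
  i=0: a_0=48, p_0 = 48*1 + 0 = 48, q_0 = 48*0 + 1 = 1.
  i=1: a_1=1, p_1 = 1*48 + 1 = 49, q_1 = 1*1 + 0 = 1.
Check: 49^2 - 2400*1^2 = 2401 - 2400 = 1, so (x, y) = (49, 1) solves the equation, and by the theorem it is the least positive solution.

(x, y) = (49, 1)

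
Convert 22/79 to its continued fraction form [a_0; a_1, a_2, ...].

Run the Euclidean algorithm on 22 and 79; the successive quotients are the partial quotients a_0, a_1, ... (each step inverts the fractional part left over by the previous one):
  22 = 0*79 + 22, so a_0 = 0.
  79 = 3*22 + 13, so a_1 = 3.
  22 = 1*13 + 9, so a_2 = 1.
  13 = 1*9 + 4, so a_3 = 1.
  9 = 2*4 + 1, so a_4 = 2.
  4 = 4*1 + 0, so a_5 = 4.
The remainder reaches 0 after 6 divisions, so the expansion has 6 partial quotients, read off in order.

[0; 3, 1, 1, 2, 4]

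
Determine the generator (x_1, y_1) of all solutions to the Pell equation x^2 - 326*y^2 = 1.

(x, y) = (325, 18)

First expand sqrt(326) as a continued fraction. With x_i = (sqrt(326) + m_i)/d_i and (m_0, d_0) = (0, 1): a_0 = floor(sqrt(326)) = 18, since 18^2 = 324 <= 326 < 361 = 19^2.
Iterate m_{i+1} = d_i*a_i - m_i, d_{i+1} = (326 - m_{i+1}^2)/d_i, a_{i+1} = floor((a_0 + m_{i+1})/d_{i+1}):
  m_1 = 1*18 - 0 = 18, d_1 = (326 - 18^2)/1 = 2/1 = 2, a_1 = floor((18 + 18)/2) = 18.
  m_2 = 2*18 - 18 = 18, d_2 = (326 - 18^2)/2 = 2/2 = 1, a_2 = floor((18 + 18)/1) = 36.
  m_3 = 1*36 - 18 = 18, d_3 = (326 - 18^2)/1 = 2/1 = 2: (m_3, d_3) = (m_1, d_1) = (18, 2), so from here the quotients repeat a_1, a_2; the period length is 2.
So sqrt(326) = [18; (18, 36)] with period length k = 2.
k is even, so the fundamental solution of x^2 - 326y^2 = 1 is (p_{k-1}, q_{k-1}) = (p_1, q_1); compute convergents through index 1.
Convergents (p_i = a_i*p_{i-1} + p_{i-2}, q_i = a_i*q_{i-1} + q_{i-2} with p_{-2}=0, p_{-1}=1, q_{-2}=1, q_{-1}=0):
  i=0: a_0=18, p_0 = 18*1 + 0 = 18, q_0 = 18*0 + 1 = 1.
  i=1: a_1=18, p_1 = 18*18 + 1 = 325, q_1 = 18*1 + 0 = 18.
Check: 325^2 - 326*18^2 = 105625 - 105624 = 1, so (x, y) = (325, 18) solves the equation, and by the theorem it is the least positive solution.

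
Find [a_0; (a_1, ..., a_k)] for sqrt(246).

Write x_i = (sqrt(246) + m_i)/d_i with (m_0, d_0) = (0, 1). a_0 = floor(sqrt(246)) = 15, since 15^2 = 225 <= 246 < 256 = 16^2.
Iterate m_{i+1} = d_i*a_i - m_i, d_{i+1} = (246 - m_{i+1}^2)/d_i, a_{i+1} = floor((a_0 + m_{i+1})/d_{i+1}):
  m_1 = 1*15 - 0 = 15, d_1 = (246 - 15^2)/1 = 21/1 = 21, a_1 = floor((15 + 15)/21) = 1.
  m_2 = 21*1 - 15 = 6, d_2 = (246 - 6^2)/21 = 210/21 = 10, a_2 = floor((15 + 6)/10) = 2.
  m_3 = 10*2 - 6 = 14, d_3 = (246 - 14^2)/10 = 50/10 = 5, a_3 = floor((15 + 14)/5) = 5.
  m_4 = 5*5 - 14 = 11, d_4 = (246 - 11^2)/5 = 125/5 = 25, a_4 = floor((15 + 11)/25) = 1.
  m_5 = 25*1 - 11 = 14, d_5 = (246 - 14^2)/25 = 50/25 = 2, a_5 = floor((15 + 14)/2) = 14.
  m_6 = 2*14 - 14 = 14, d_6 = (246 - 14^2)/2 = 50/2 = 25, a_6 = floor((15 + 14)/25) = 1.
  m_7 = 25*1 - 14 = 11, d_7 = (246 - 11^2)/25 = 125/25 = 5, a_7 = floor((15 + 11)/5) = 5.
  m_8 = 5*5 - 11 = 14, d_8 = (246 - 14^2)/5 = 50/5 = 10, a_8 = floor((15 + 14)/10) = 2.
  m_9 = 10*2 - 14 = 6, d_9 = (246 - 6^2)/10 = 210/10 = 21, a_9 = floor((15 + 6)/21) = 1.
  m_10 = 21*1 - 6 = 15, d_10 = (246 - 15^2)/21 = 21/21 = 1, a_10 = floor((15 + 15)/1) = 30.
  m_11 = 1*30 - 15 = 15, d_11 = (246 - 15^2)/1 = 21/1 = 21: (m_11, d_11) = (m_1, d_1) = (15, 21), so from here the quotients repeat a_1, ..., a_10; the period length is 10.
Hence the expansion of sqrt(246) is a_0 = 15 followed by the repeating block 1, 2, 5, 1, 14, 1, 5, 2, 1, 30 (period 10).

[15; (1, 2, 5, 1, 14, 1, 5, 2, 1, 30)]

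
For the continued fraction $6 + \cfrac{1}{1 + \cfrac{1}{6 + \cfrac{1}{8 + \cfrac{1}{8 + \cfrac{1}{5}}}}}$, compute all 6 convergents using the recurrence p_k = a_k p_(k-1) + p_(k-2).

6/1, 7/1, 48/7, 391/57, 3176/463, 16271/2372

Using the convergent recurrence p_i = a_i*p_{i-1} + p_{i-2}, q_i = a_i*q_{i-1} + q_{i-2} with p_{-2}=0, p_{-1}=1, q_{-2}=1, q_{-1}=0:
  i=0: a_0=6, p_0 = 6*1 + 0 = 6, q_0 = 6*0 + 1 = 1.
  i=1: a_1=1, p_1 = 1*6 + 1 = 7, q_1 = 1*1 + 0 = 1.
  i=2: a_2=6, p_2 = 6*7 + 6 = 48, q_2 = 6*1 + 1 = 7.
  i=3: a_3=8, p_3 = 8*48 + 7 = 391, q_3 = 8*7 + 1 = 57.
  i=4: a_4=8, p_4 = 8*391 + 48 = 3176, q_4 = 8*57 + 7 = 463.
  i=5: a_5=5, p_5 = 5*3176 + 391 = 16271, q_5 = 5*463 + 57 = 2372.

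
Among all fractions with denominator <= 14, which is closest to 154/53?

32/11

Expand x = 154/53 as a continued fraction with the Euclidean algorithm:
  154 = 2*53 + 48, so a_0 = 2.
  53 = 1*48 + 5, so a_1 = 1.
  48 = 9*5 + 3, so a_2 = 9.
  5 = 1*3 + 2, so a_3 = 1.
  3 = 1*2 + 1, so a_4 = 1.
  2 = 2*1 + 0, so a_5 = 2.
so x = [2; 1, 9, 1, 1, 2].
Convergents (p_i = a_i*p_{i-1} + p_{i-2}, q_i = a_i*q_{i-1} + q_{i-2} with p_{-2}=0, p_{-1}=1, q_{-2}=1, q_{-1}=0), until the denominator exceeds 14:
  i=0: a_0=2, p_0 = 2*1 + 0 = 2, q_0 = 2*0 + 1 = 1.
  i=1: a_1=1, p_1 = 1*2 + 1 = 3, q_1 = 1*1 + 0 = 1.
  i=2: a_2=9, p_2 = 9*3 + 2 = 29, q_2 = 9*1 + 1 = 10.
  i=3: a_3=1, p_3 = 1*29 + 3 = 32, q_3 = 1*10 + 1 = 11.
  i=4: a_4=1, p_4 = 1*32 + 29 = 61, q_4 = 1*11 + 10 = 21.
q_4 = 21 > 14, so the last convergent with denominator <= 14 is p_3/q_3 = 32/11.
The closest fraction with denominator <= 14 is either p_3/q_3 or the intermediate fraction (k*p_3 + p_2)/(k*q_3 + q_2) with the largest k >= 1 whose denominator stays <= 14; these approach x as k grows, and every other convergent or intermediate fraction in range is farther away.
Largest k: floor((14 - q_2)/q_3) = floor((14 - 10)/11) = 0.
Since k = 0, no intermediate fraction beyond p_3/q_3 has denominator <= 14, so the convergent 32/11 is the closest (its error is |154*11 - 32*53|/(53*11) = 2/583).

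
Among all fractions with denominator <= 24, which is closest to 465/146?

51/16

Expand x = 465/146 as a continued fraction with the Euclidean algorithm:
  465 = 3*146 + 27, so a_0 = 3.
  146 = 5*27 + 11, so a_1 = 5.
  27 = 2*11 + 5, so a_2 = 2.
  11 = 2*5 + 1, so a_3 = 2.
  5 = 5*1 + 0, so a_4 = 5.
so x = [3; 5, 2, 2, 5].
Convergents (p_i = a_i*p_{i-1} + p_{i-2}, q_i = a_i*q_{i-1} + q_{i-2} with p_{-2}=0, p_{-1}=1, q_{-2}=1, q_{-1}=0), until the denominator exceeds 24:
  i=0: a_0=3, p_0 = 3*1 + 0 = 3, q_0 = 3*0 + 1 = 1.
  i=1: a_1=5, p_1 = 5*3 + 1 = 16, q_1 = 5*1 + 0 = 5.
  i=2: a_2=2, p_2 = 2*16 + 3 = 35, q_2 = 2*5 + 1 = 11.
  i=3: a_3=2, p_3 = 2*35 + 16 = 86, q_3 = 2*11 + 5 = 27.
q_3 = 27 > 24, so the last convergent with denominator <= 24 is p_2/q_2 = 35/11.
The closest fraction with denominator <= 24 is either p_2/q_2 or the intermediate fraction (k*p_2 + p_1)/(k*q_2 + q_1) with the largest k >= 1 whose denominator stays <= 24; these approach x as k grows, and every other convergent or intermediate fraction in range is farther away.
Largest k: floor((24 - q_1)/q_2) = floor((24 - 5)/11) = 1.
That gives (1*35 + 16)/(1*11 + 5) = 51/16.
Compare the errors: |x - 35/11| = |465*11 - 35*146|/(146*11) = 5/1606, and |x - 51/16| = |465*16 - 51*146|/(146*16) = 6/2336.
Cross-multiplying, 6*1606 = 9636 < 11680 = 5*2336, so 6/2336 is smaller: the intermediate fraction 51/16 is closer to x than 35/11.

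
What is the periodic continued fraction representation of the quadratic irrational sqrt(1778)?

Write x_i = (sqrt(1778) + m_i)/d_i with (m_0, d_0) = (0, 1). a_0 = floor(sqrt(1778)) = 42, since 42^2 = 1764 <= 1778 < 1849 = 43^2.
Iterate m_{i+1} = d_i*a_i - m_i, d_{i+1} = (1778 - m_{i+1}^2)/d_i, a_{i+1} = floor((a_0 + m_{i+1})/d_{i+1}):
  m_1 = 1*42 - 0 = 42, d_1 = (1778 - 42^2)/1 = 14/1 = 14, a_1 = floor((42 + 42)/14) = 6.
  m_2 = 14*6 - 42 = 42, d_2 = (1778 - 42^2)/14 = 14/14 = 1, a_2 = floor((42 + 42)/1) = 84.
  m_3 = 1*84 - 42 = 42, d_3 = (1778 - 42^2)/1 = 14/1 = 14: (m_3, d_3) = (m_1, d_1) = (42, 14), so from here the quotients repeat a_1, a_2; the period length is 2.
Hence the expansion of sqrt(1778) is a_0 = 42 followed by the repeating block 6, 84 (period 2).

[42; (6, 84)]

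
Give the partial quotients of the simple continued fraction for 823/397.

Run the Euclidean algorithm on 823 and 397; the successive quotients are the partial quotients a_0, a_1, ... (each step inverts the fractional part left over by the previous one):
  823 = 2*397 + 29, so a_0 = 2.
  397 = 13*29 + 20, so a_1 = 13.
  29 = 1*20 + 9, so a_2 = 1.
  20 = 2*9 + 2, so a_3 = 2.
  9 = 4*2 + 1, so a_4 = 4.
  2 = 2*1 + 0, so a_5 = 2.
The remainder reaches 0 after 6 divisions, so the expansion has 6 partial quotients, read off in order.

[2; 13, 1, 2, 4, 2]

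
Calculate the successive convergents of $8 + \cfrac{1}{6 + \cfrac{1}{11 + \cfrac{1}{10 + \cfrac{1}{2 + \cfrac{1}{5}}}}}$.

Using the convergent recurrence p_i = a_i*p_{i-1} + p_{i-2}, q_i = a_i*q_{i-1} + q_{i-2} with p_{-2}=0, p_{-1}=1, q_{-2}=1, q_{-1}=0:
  i=0: a_0=8, p_0 = 8*1 + 0 = 8, q_0 = 8*0 + 1 = 1.
  i=1: a_1=6, p_1 = 6*8 + 1 = 49, q_1 = 6*1 + 0 = 6.
  i=2: a_2=11, p_2 = 11*49 + 8 = 547, q_2 = 11*6 + 1 = 67.
  i=3: a_3=10, p_3 = 10*547 + 49 = 5519, q_3 = 10*67 + 6 = 676.
  i=4: a_4=2, p_4 = 2*5519 + 547 = 11585, q_4 = 2*676 + 67 = 1419.
  i=5: a_5=5, p_5 = 5*11585 + 5519 = 63444, q_5 = 5*1419 + 676 = 7771.

8/1, 49/6, 547/67, 5519/676, 11585/1419, 63444/7771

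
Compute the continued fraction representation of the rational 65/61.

Run the Euclidean algorithm on 65 and 61; the successive quotients are the partial quotients a_0, a_1, ... (each step inverts the fractional part left over by the previous one):
  65 = 1*61 + 4, so a_0 = 1.
  61 = 15*4 + 1, so a_1 = 15.
  4 = 4*1 + 0, so a_2 = 4.
The remainder reaches 0 after 3 divisions, so the expansion has 3 partial quotients, read off in order.

[1; 15, 4]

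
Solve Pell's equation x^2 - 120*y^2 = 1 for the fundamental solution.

(x, y) = (11, 1)

First expand sqrt(120) as a continued fraction. With x_i = (sqrt(120) + m_i)/d_i and (m_0, d_0) = (0, 1): a_0 = floor(sqrt(120)) = 10, since 10^2 = 100 <= 120 < 121 = 11^2.
Iterate m_{i+1} = d_i*a_i - m_i, d_{i+1} = (120 - m_{i+1}^2)/d_i, a_{i+1} = floor((a_0 + m_{i+1})/d_{i+1}):
  m_1 = 1*10 - 0 = 10, d_1 = (120 - 10^2)/1 = 20/1 = 20, a_1 = floor((10 + 10)/20) = 1.
  m_2 = 20*1 - 10 = 10, d_2 = (120 - 10^2)/20 = 20/20 = 1, a_2 = floor((10 + 10)/1) = 20.
  m_3 = 1*20 - 10 = 10, d_3 = (120 - 10^2)/1 = 20/1 = 20: (m_3, d_3) = (m_1, d_1) = (10, 20), so from here the quotients repeat a_1, a_2; the period length is 2.
So sqrt(120) = [10; (1, 20)] with period length k = 2.
k is even, so the fundamental solution of x^2 - 120y^2 = 1 is (p_{k-1}, q_{k-1}) = (p_1, q_1); compute convergents through index 1.
Convergents (p_i = a_i*p_{i-1} + p_{i-2}, q_i = a_i*q_{i-1} + q_{i-2} with p_{-2}=0, p_{-1}=1, q_{-2}=1, q_{-1}=0):
  i=0: a_0=10, p_0 = 10*1 + 0 = 10, q_0 = 10*0 + 1 = 1.
  i=1: a_1=1, p_1 = 1*10 + 1 = 11, q_1 = 1*1 + 0 = 1.
Check: 11^2 - 120*1^2 = 121 - 120 = 1, so (x, y) = (11, 1) solves the equation, and by the theorem it is the least positive solution.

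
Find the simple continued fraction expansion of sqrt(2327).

Write x_i = (sqrt(2327) + m_i)/d_i with (m_0, d_0) = (0, 1). a_0 = floor(sqrt(2327)) = 48, since 48^2 = 2304 <= 2327 < 2401 = 49^2.
Iterate m_{i+1} = d_i*a_i - m_i, d_{i+1} = (2327 - m_{i+1}^2)/d_i, a_{i+1} = floor((a_0 + m_{i+1})/d_{i+1}):
  m_1 = 1*48 - 0 = 48, d_1 = (2327 - 48^2)/1 = 23/1 = 23, a_1 = floor((48 + 48)/23) = 4.
  m_2 = 23*4 - 48 = 44, d_2 = (2327 - 44^2)/23 = 391/23 = 17, a_2 = floor((48 + 44)/17) = 5.
  m_3 = 17*5 - 44 = 41, d_3 = (2327 - 41^2)/17 = 646/17 = 38, a_3 = floor((48 + 41)/38) = 2.
  m_4 = 38*2 - 41 = 35, d_4 = (2327 - 35^2)/38 = 1102/38 = 29, a_4 = floor((48 + 35)/29) = 2.
  m_5 = 29*2 - 35 = 23, d_5 = (2327 - 23^2)/29 = 1798/29 = 62, a_5 = floor((48 + 23)/62) = 1.
  m_6 = 62*1 - 23 = 39, d_6 = (2327 - 39^2)/62 = 806/62 = 13, a_6 = floor((48 + 39)/13) = 6.
  m_7 = 13*6 - 39 = 39, d_7 = (2327 - 39^2)/13 = 806/13 = 62, a_7 = floor((48 + 39)/62) = 1.
  m_8 = 62*1 - 39 = 23, d_8 = (2327 - 23^2)/62 = 1798/62 = 29, a_8 = floor((48 + 23)/29) = 2.
  m_9 = 29*2 - 23 = 35, d_9 = (2327 - 35^2)/29 = 1102/29 = 38, a_9 = floor((48 + 35)/38) = 2.
  m_10 = 38*2 - 35 = 41, d_10 = (2327 - 41^2)/38 = 646/38 = 17, a_10 = floor((48 + 41)/17) = 5.
  m_11 = 17*5 - 41 = 44, d_11 = (2327 - 44^2)/17 = 391/17 = 23, a_11 = floor((48 + 44)/23) = 4.
  m_12 = 23*4 - 44 = 48, d_12 = (2327 - 48^2)/23 = 23/23 = 1, a_12 = floor((48 + 48)/1) = 96.
  m_13 = 1*96 - 48 = 48, d_13 = (2327 - 48^2)/1 = 23/1 = 23: (m_13, d_13) = (m_1, d_1) = (48, 23), so from here the quotients repeat a_1, ..., a_12; the period length is 12.
Hence the expansion of sqrt(2327) is a_0 = 48 followed by the repeating block 4, 5, 2, 2, 1, 6, 1, 2, 2, 5, 4, 96 (period 12).

[48; (4, 5, 2, 2, 1, 6, 1, 2, 2, 5, 4, 96)]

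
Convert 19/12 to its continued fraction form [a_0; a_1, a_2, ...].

Run the Euclidean algorithm on 19 and 12; the successive quotients are the partial quotients a_0, a_1, ... (each step inverts the fractional part left over by the previous one):
  19 = 1*12 + 7, so a_0 = 1.
  12 = 1*7 + 5, so a_1 = 1.
  7 = 1*5 + 2, so a_2 = 1.
  5 = 2*2 + 1, so a_3 = 2.
  2 = 2*1 + 0, so a_4 = 2.
The remainder reaches 0 after 5 divisions, so the expansion has 5 partial quotients, read off in order.

[1; 1, 1, 2, 2]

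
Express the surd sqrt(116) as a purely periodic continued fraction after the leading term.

Write x_i = (sqrt(116) + m_i)/d_i with (m_0, d_0) = (0, 1). a_0 = floor(sqrt(116)) = 10, since 10^2 = 100 <= 116 < 121 = 11^2.
Iterate m_{i+1} = d_i*a_i - m_i, d_{i+1} = (116 - m_{i+1}^2)/d_i, a_{i+1} = floor((a_0 + m_{i+1})/d_{i+1}):
  m_1 = 1*10 - 0 = 10, d_1 = (116 - 10^2)/1 = 16/1 = 16, a_1 = floor((10 + 10)/16) = 1.
  m_2 = 16*1 - 10 = 6, d_2 = (116 - 6^2)/16 = 80/16 = 5, a_2 = floor((10 + 6)/5) = 3.
  m_3 = 5*3 - 6 = 9, d_3 = (116 - 9^2)/5 = 35/5 = 7, a_3 = floor((10 + 9)/7) = 2.
  m_4 = 7*2 - 9 = 5, d_4 = (116 - 5^2)/7 = 91/7 = 13, a_4 = floor((10 + 5)/13) = 1.
  m_5 = 13*1 - 5 = 8, d_5 = (116 - 8^2)/13 = 52/13 = 4, a_5 = floor((10 + 8)/4) = 4.
  m_6 = 4*4 - 8 = 8, d_6 = (116 - 8^2)/4 = 52/4 = 13, a_6 = floor((10 + 8)/13) = 1.
  m_7 = 13*1 - 8 = 5, d_7 = (116 - 5^2)/13 = 91/13 = 7, a_7 = floor((10 + 5)/7) = 2.
  m_8 = 7*2 - 5 = 9, d_8 = (116 - 9^2)/7 = 35/7 = 5, a_8 = floor((10 + 9)/5) = 3.
  m_9 = 5*3 - 9 = 6, d_9 = (116 - 6^2)/5 = 80/5 = 16, a_9 = floor((10 + 6)/16) = 1.
  m_10 = 16*1 - 6 = 10, d_10 = (116 - 10^2)/16 = 16/16 = 1, a_10 = floor((10 + 10)/1) = 20.
  m_11 = 1*20 - 10 = 10, d_11 = (116 - 10^2)/1 = 16/1 = 16: (m_11, d_11) = (m_1, d_1) = (10, 16), so from here the quotients repeat a_1, ..., a_10; the period length is 10.
Hence the expansion of sqrt(116) is a_0 = 10 followed by the repeating block 1, 3, 2, 1, 4, 1, 2, 3, 1, 20 (period 10).

[10; (1, 3, 2, 1, 4, 1, 2, 3, 1, 20)]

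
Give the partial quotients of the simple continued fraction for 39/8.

Run the Euclidean algorithm on 39 and 8; the successive quotients are the partial quotients a_0, a_1, ... (each step inverts the fractional part left over by the previous one):
  39 = 4*8 + 7, so a_0 = 4.
  8 = 1*7 + 1, so a_1 = 1.
  7 = 7*1 + 0, so a_2 = 7.
The remainder reaches 0 after 3 divisions, so the expansion has 3 partial quotients, read off in order.

[4; 1, 7]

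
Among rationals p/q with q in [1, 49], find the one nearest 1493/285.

110/21

Expand x = 1493/285 as a continued fraction with the Euclidean algorithm:
  1493 = 5*285 + 68, so a_0 = 5.
  285 = 4*68 + 13, so a_1 = 4.
  68 = 5*13 + 3, so a_2 = 5.
  13 = 4*3 + 1, so a_3 = 4.
  3 = 3*1 + 0, so a_4 = 3.
so x = [5; 4, 5, 4, 3].
Convergents (p_i = a_i*p_{i-1} + p_{i-2}, q_i = a_i*q_{i-1} + q_{i-2} with p_{-2}=0, p_{-1}=1, q_{-2}=1, q_{-1}=0), until the denominator exceeds 49:
  i=0: a_0=5, p_0 = 5*1 + 0 = 5, q_0 = 5*0 + 1 = 1.
  i=1: a_1=4, p_1 = 4*5 + 1 = 21, q_1 = 4*1 + 0 = 4.
  i=2: a_2=5, p_2 = 5*21 + 5 = 110, q_2 = 5*4 + 1 = 21.
  i=3: a_3=4, p_3 = 4*110 + 21 = 461, q_3 = 4*21 + 4 = 88.
q_3 = 88 > 49, so the last convergent with denominator <= 49 is p_2/q_2 = 110/21.
The closest fraction with denominator <= 49 is either p_2/q_2 or the intermediate fraction (k*p_2 + p_1)/(k*q_2 + q_1) with the largest k >= 1 whose denominator stays <= 49; these approach x as k grows, and every other convergent or intermediate fraction in range is farther away.
Largest k: floor((49 - q_1)/q_2) = floor((49 - 4)/21) = 2.
That gives (2*110 + 21)/(2*21 + 4) = 241/46.
Compare the errors: |x - 110/21| = |1493*21 - 110*285|/(285*21) = 3/5985, and |x - 241/46| = |1493*46 - 241*285|/(285*46) = 7/13110.
Cross-multiplying, 3*13110 = 39330 < 41895 = 7*5985, so 3/5985 is smaller: the convergent 110/21 is closer to x than 241/46.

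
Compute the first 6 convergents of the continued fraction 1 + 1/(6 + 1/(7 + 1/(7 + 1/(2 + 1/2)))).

1/1, 7/6, 50/43, 357/307, 764/657, 1885/1621

Using the convergent recurrence p_i = a_i*p_{i-1} + p_{i-2}, q_i = a_i*q_{i-1} + q_{i-2} with p_{-2}=0, p_{-1}=1, q_{-2}=1, q_{-1}=0:
  i=0: a_0=1, p_0 = 1*1 + 0 = 1, q_0 = 1*0 + 1 = 1.
  i=1: a_1=6, p_1 = 6*1 + 1 = 7, q_1 = 6*1 + 0 = 6.
  i=2: a_2=7, p_2 = 7*7 + 1 = 50, q_2 = 7*6 + 1 = 43.
  i=3: a_3=7, p_3 = 7*50 + 7 = 357, q_3 = 7*43 + 6 = 307.
  i=4: a_4=2, p_4 = 2*357 + 50 = 764, q_4 = 2*307 + 43 = 657.
  i=5: a_5=2, p_5 = 2*764 + 357 = 1885, q_5 = 2*657 + 307 = 1621.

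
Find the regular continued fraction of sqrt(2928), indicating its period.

[54; (9, 108)]

Write x_i = (sqrt(2928) + m_i)/d_i with (m_0, d_0) = (0, 1). a_0 = floor(sqrt(2928)) = 54, since 54^2 = 2916 <= 2928 < 3025 = 55^2.
Iterate m_{i+1} = d_i*a_i - m_i, d_{i+1} = (2928 - m_{i+1}^2)/d_i, a_{i+1} = floor((a_0 + m_{i+1})/d_{i+1}):
  m_1 = 1*54 - 0 = 54, d_1 = (2928 - 54^2)/1 = 12/1 = 12, a_1 = floor((54 + 54)/12) = 9.
  m_2 = 12*9 - 54 = 54, d_2 = (2928 - 54^2)/12 = 12/12 = 1, a_2 = floor((54 + 54)/1) = 108.
  m_3 = 1*108 - 54 = 54, d_3 = (2928 - 54^2)/1 = 12/1 = 12: (m_3, d_3) = (m_1, d_1) = (54, 12), so from here the quotients repeat a_1, a_2; the period length is 2.
Hence the expansion of sqrt(2928) is a_0 = 54 followed by the repeating block 9, 108 (period 2).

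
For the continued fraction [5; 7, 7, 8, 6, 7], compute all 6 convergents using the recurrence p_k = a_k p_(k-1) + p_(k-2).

5/1, 36/7, 257/50, 2092/407, 12809/2492, 91755/17851

Using the convergent recurrence p_i = a_i*p_{i-1} + p_{i-2}, q_i = a_i*q_{i-1} + q_{i-2} with p_{-2}=0, p_{-1}=1, q_{-2}=1, q_{-1}=0:
  i=0: a_0=5, p_0 = 5*1 + 0 = 5, q_0 = 5*0 + 1 = 1.
  i=1: a_1=7, p_1 = 7*5 + 1 = 36, q_1 = 7*1 + 0 = 7.
  i=2: a_2=7, p_2 = 7*36 + 5 = 257, q_2 = 7*7 + 1 = 50.
  i=3: a_3=8, p_3 = 8*257 + 36 = 2092, q_3 = 8*50 + 7 = 407.
  i=4: a_4=6, p_4 = 6*2092 + 257 = 12809, q_4 = 6*407 + 50 = 2492.
  i=5: a_5=7, p_5 = 7*12809 + 2092 = 91755, q_5 = 7*2492 + 407 = 17851.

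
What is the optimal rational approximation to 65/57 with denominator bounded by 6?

Expand x = 65/57 as a continued fraction with the Euclidean algorithm:
  65 = 1*57 + 8, so a_0 = 1.
  57 = 7*8 + 1, so a_1 = 7.
  8 = 8*1 + 0, so a_2 = 8.
so x = [1; 7, 8].
Convergents (p_i = a_i*p_{i-1} + p_{i-2}, q_i = a_i*q_{i-1} + q_{i-2} with p_{-2}=0, p_{-1}=1, q_{-2}=1, q_{-1}=0), until the denominator exceeds 6:
  i=0: a_0=1, p_0 = 1*1 + 0 = 1, q_0 = 1*0 + 1 = 1.
  i=1: a_1=7, p_1 = 7*1 + 1 = 8, q_1 = 7*1 + 0 = 7.
q_1 = 7 > 6, so the last convergent with denominator <= 6 is p_0/q_0 = 1/1.
The closest fraction with denominator <= 6 is either p_0/q_0 or the intermediate fraction (k*p_0 + p_{-1})/(k*q_0 + q_{-1}) with the largest k >= 1 whose denominator stays <= 6; these approach x as k grows, and every other convergent or intermediate fraction in range is farther away.
Largest k: floor((6 - q_{-1})/q_0) = floor((6 - 0)/1) = 6 (using the seeds p_{-1} = 1, q_{-1} = 0).
That gives (6*1 + 1)/(6*1 + 0) = 7/6.
Compare the errors: |x - 1/1| = |65*1 - 1*57|/(57*1) = 8/57, and |x - 7/6| = |65*6 - 7*57|/(57*6) = 9/342.
Cross-multiplying, 9*57 = 513 < 2736 = 8*342, so 9/342 is smaller: the intermediate fraction 7/6 is closer to x than 1/1.

7/6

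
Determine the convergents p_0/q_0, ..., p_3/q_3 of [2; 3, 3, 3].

Using the convergent recurrence p_i = a_i*p_{i-1} + p_{i-2}, q_i = a_i*q_{i-1} + q_{i-2} with p_{-2}=0, p_{-1}=1, q_{-2}=1, q_{-1}=0:
  i=0: a_0=2, p_0 = 2*1 + 0 = 2, q_0 = 2*0 + 1 = 1.
  i=1: a_1=3, p_1 = 3*2 + 1 = 7, q_1 = 3*1 + 0 = 3.
  i=2: a_2=3, p_2 = 3*7 + 2 = 23, q_2 = 3*3 + 1 = 10.
  i=3: a_3=3, p_3 = 3*23 + 7 = 76, q_3 = 3*10 + 3 = 33.

2/1, 7/3, 23/10, 76/33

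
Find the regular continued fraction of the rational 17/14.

Run the Euclidean algorithm on 17 and 14; the successive quotients are the partial quotients a_0, a_1, ... (each step inverts the fractional part left over by the previous one):
  17 = 1*14 + 3, so a_0 = 1.
  14 = 4*3 + 2, so a_1 = 4.
  3 = 1*2 + 1, so a_2 = 1.
  2 = 2*1 + 0, so a_3 = 2.
The remainder reaches 0 after 4 divisions, so the expansion has 4 partial quotients, read off in order.

[1; 4, 1, 2]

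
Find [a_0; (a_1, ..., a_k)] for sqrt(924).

[30; (2, 1, 1, 14, 1, 1, 2, 60)]

Write x_i = (sqrt(924) + m_i)/d_i with (m_0, d_0) = (0, 1). a_0 = floor(sqrt(924)) = 30, since 30^2 = 900 <= 924 < 961 = 31^2.
Iterate m_{i+1} = d_i*a_i - m_i, d_{i+1} = (924 - m_{i+1}^2)/d_i, a_{i+1} = floor((a_0 + m_{i+1})/d_{i+1}):
  m_1 = 1*30 - 0 = 30, d_1 = (924 - 30^2)/1 = 24/1 = 24, a_1 = floor((30 + 30)/24) = 2.
  m_2 = 24*2 - 30 = 18, d_2 = (924 - 18^2)/24 = 600/24 = 25, a_2 = floor((30 + 18)/25) = 1.
  m_3 = 25*1 - 18 = 7, d_3 = (924 - 7^2)/25 = 875/25 = 35, a_3 = floor((30 + 7)/35) = 1.
  m_4 = 35*1 - 7 = 28, d_4 = (924 - 28^2)/35 = 140/35 = 4, a_4 = floor((30 + 28)/4) = 14.
  m_5 = 4*14 - 28 = 28, d_5 = (924 - 28^2)/4 = 140/4 = 35, a_5 = floor((30 + 28)/35) = 1.
  m_6 = 35*1 - 28 = 7, d_6 = (924 - 7^2)/35 = 875/35 = 25, a_6 = floor((30 + 7)/25) = 1.
  m_7 = 25*1 - 7 = 18, d_7 = (924 - 18^2)/25 = 600/25 = 24, a_7 = floor((30 + 18)/24) = 2.
  m_8 = 24*2 - 18 = 30, d_8 = (924 - 30^2)/24 = 24/24 = 1, a_8 = floor((30 + 30)/1) = 60.
  m_9 = 1*60 - 30 = 30, d_9 = (924 - 30^2)/1 = 24/1 = 24: (m_9, d_9) = (m_1, d_1) = (30, 24), so from here the quotients repeat a_1, ..., a_8; the period length is 8.
Hence the expansion of sqrt(924) is a_0 = 30 followed by the repeating block 2, 1, 1, 14, 1, 1, 2, 60 (period 8).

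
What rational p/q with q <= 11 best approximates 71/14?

Expand x = 71/14 as a continued fraction with the Euclidean algorithm:
  71 = 5*14 + 1, so a_0 = 5.
  14 = 14*1 + 0, so a_1 = 14.
so x = [5; 14].
Convergents (p_i = a_i*p_{i-1} + p_{i-2}, q_i = a_i*q_{i-1} + q_{i-2} with p_{-2}=0, p_{-1}=1, q_{-2}=1, q_{-1}=0), until the denominator exceeds 11:
  i=0: a_0=5, p_0 = 5*1 + 0 = 5, q_0 = 5*0 + 1 = 1.
  i=1: a_1=14, p_1 = 14*5 + 1 = 71, q_1 = 14*1 + 0 = 14.
q_1 = 14 > 11, so the last convergent with denominator <= 11 is p_0/q_0 = 5/1.
The closest fraction with denominator <= 11 is either p_0/q_0 or the intermediate fraction (k*p_0 + p_{-1})/(k*q_0 + q_{-1}) with the largest k >= 1 whose denominator stays <= 11; these approach x as k grows, and every other convergent or intermediate fraction in range is farther away.
Largest k: floor((11 - q_{-1})/q_0) = floor((11 - 0)/1) = 11 (using the seeds p_{-1} = 1, q_{-1} = 0).
That gives (11*5 + 1)/(11*1 + 0) = 56/11.
Compare the errors: |x - 5/1| = |71*1 - 5*14|/(14*1) = 1/14, and |x - 56/11| = |71*11 - 56*14|/(14*11) = 3/154.
Cross-multiplying, 3*14 = 42 < 154 = 1*154, so 3/154 is smaller: the intermediate fraction 56/11 is closer to x than 5/1.

56/11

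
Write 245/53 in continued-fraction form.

[4; 1, 1, 1, 1, 1, 6]

Run the Euclidean algorithm on 245 and 53; the successive quotients are the partial quotients a_0, a_1, ... (each step inverts the fractional part left over by the previous one):
  245 = 4*53 + 33, so a_0 = 4.
  53 = 1*33 + 20, so a_1 = 1.
  33 = 1*20 + 13, so a_2 = 1.
  20 = 1*13 + 7, so a_3 = 1.
  13 = 1*7 + 6, so a_4 = 1.
  7 = 1*6 + 1, so a_5 = 1.
  6 = 6*1 + 0, so a_6 = 6.
The remainder reaches 0 after 7 divisions, so the expansion has 7 partial quotients, read off in order.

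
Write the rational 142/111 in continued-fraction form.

[1; 3, 1, 1, 2, 1, 1, 2]

Run the Euclidean algorithm on 142 and 111; the successive quotients are the partial quotients a_0, a_1, ... (each step inverts the fractional part left over by the previous one):
  142 = 1*111 + 31, so a_0 = 1.
  111 = 3*31 + 18, so a_1 = 3.
  31 = 1*18 + 13, so a_2 = 1.
  18 = 1*13 + 5, so a_3 = 1.
  13 = 2*5 + 3, so a_4 = 2.
  5 = 1*3 + 2, so a_5 = 1.
  3 = 1*2 + 1, so a_6 = 1.
  2 = 2*1 + 0, so a_7 = 2.
The remainder reaches 0 after 8 divisions, so the expansion has 8 partial quotients, read off in order.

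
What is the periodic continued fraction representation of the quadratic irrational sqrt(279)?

Write x_i = (sqrt(279) + m_i)/d_i with (m_0, d_0) = (0, 1). a_0 = floor(sqrt(279)) = 16, since 16^2 = 256 <= 279 < 289 = 17^2.
Iterate m_{i+1} = d_i*a_i - m_i, d_{i+1} = (279 - m_{i+1}^2)/d_i, a_{i+1} = floor((a_0 + m_{i+1})/d_{i+1}):
  m_1 = 1*16 - 0 = 16, d_1 = (279 - 16^2)/1 = 23/1 = 23, a_1 = floor((16 + 16)/23) = 1.
  m_2 = 23*1 - 16 = 7, d_2 = (279 - 7^2)/23 = 230/23 = 10, a_2 = floor((16 + 7)/10) = 2.
  m_3 = 10*2 - 7 = 13, d_3 = (279 - 13^2)/10 = 110/10 = 11, a_3 = floor((16 + 13)/11) = 2.
  m_4 = 11*2 - 13 = 9, d_4 = (279 - 9^2)/11 = 198/11 = 18, a_4 = floor((16 + 9)/18) = 1.
  m_5 = 18*1 - 9 = 9, d_5 = (279 - 9^2)/18 = 198/18 = 11, a_5 = floor((16 + 9)/11) = 2.
  m_6 = 11*2 - 9 = 13, d_6 = (279 - 13^2)/11 = 110/11 = 10, a_6 = floor((16 + 13)/10) = 2.
  m_7 = 10*2 - 13 = 7, d_7 = (279 - 7^2)/10 = 230/10 = 23, a_7 = floor((16 + 7)/23) = 1.
  m_8 = 23*1 - 7 = 16, d_8 = (279 - 16^2)/23 = 23/23 = 1, a_8 = floor((16 + 16)/1) = 32.
  m_9 = 1*32 - 16 = 16, d_9 = (279 - 16^2)/1 = 23/1 = 23: (m_9, d_9) = (m_1, d_1) = (16, 23), so from here the quotients repeat a_1, ..., a_8; the period length is 8.
Hence the expansion of sqrt(279) is a_0 = 16 followed by the repeating block 1, 2, 2, 1, 2, 2, 1, 32 (period 8).

[16; (1, 2, 2, 1, 2, 2, 1, 32)]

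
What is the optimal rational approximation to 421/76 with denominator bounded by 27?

Expand x = 421/76 as a continued fraction with the Euclidean algorithm:
  421 = 5*76 + 41, so a_0 = 5.
  76 = 1*41 + 35, so a_1 = 1.
  41 = 1*35 + 6, so a_2 = 1.
  35 = 5*6 + 5, so a_3 = 5.
  6 = 1*5 + 1, so a_4 = 1.
  5 = 5*1 + 0, so a_5 = 5.
so x = [5; 1, 1, 5, 1, 5].
Convergents (p_i = a_i*p_{i-1} + p_{i-2}, q_i = a_i*q_{i-1} + q_{i-2} with p_{-2}=0, p_{-1}=1, q_{-2}=1, q_{-1}=0), until the denominator exceeds 27:
  i=0: a_0=5, p_0 = 5*1 + 0 = 5, q_0 = 5*0 + 1 = 1.
  i=1: a_1=1, p_1 = 1*5 + 1 = 6, q_1 = 1*1 + 0 = 1.
  i=2: a_2=1, p_2 = 1*6 + 5 = 11, q_2 = 1*1 + 1 = 2.
  i=3: a_3=5, p_3 = 5*11 + 6 = 61, q_3 = 5*2 + 1 = 11.
  i=4: a_4=1, p_4 = 1*61 + 11 = 72, q_4 = 1*11 + 2 = 13.
  i=5: a_5=5, p_5 = 5*72 + 61 = 421, q_5 = 5*13 + 11 = 76.
q_5 = 76 > 27, so the last convergent with denominator <= 27 is p_4/q_4 = 72/13.
The closest fraction with denominator <= 27 is either p_4/q_4 or the intermediate fraction (k*p_4 + p_3)/(k*q_4 + q_3) with the largest k >= 1 whose denominator stays <= 27; these approach x as k grows, and every other convergent or intermediate fraction in range is farther away.
Largest k: floor((27 - q_3)/q_4) = floor((27 - 11)/13) = 1.
That gives (1*72 + 61)/(1*13 + 11) = 133/24.
Compare the errors: |x - 72/13| = |421*13 - 72*76|/(76*13) = 1/988, and |x - 133/24| = |421*24 - 133*76|/(76*24) = 4/1824.
Cross-multiplying, 1*1824 = 1824 < 3952 = 4*988, so 1/988 is smaller: the convergent 72/13 is closer to x than 133/24.

72/13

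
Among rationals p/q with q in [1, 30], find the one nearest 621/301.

Expand x = 621/301 as a continued fraction with the Euclidean algorithm:
  621 = 2*301 + 19, so a_0 = 2.
  301 = 15*19 + 16, so a_1 = 15.
  19 = 1*16 + 3, so a_2 = 1.
  16 = 5*3 + 1, so a_3 = 5.
  3 = 3*1 + 0, so a_4 = 3.
so x = [2; 15, 1, 5, 3].
Convergents (p_i = a_i*p_{i-1} + p_{i-2}, q_i = a_i*q_{i-1} + q_{i-2} with p_{-2}=0, p_{-1}=1, q_{-2}=1, q_{-1}=0), until the denominator exceeds 30:
  i=0: a_0=2, p_0 = 2*1 + 0 = 2, q_0 = 2*0 + 1 = 1.
  i=1: a_1=15, p_1 = 15*2 + 1 = 31, q_1 = 15*1 + 0 = 15.
  i=2: a_2=1, p_2 = 1*31 + 2 = 33, q_2 = 1*15 + 1 = 16.
  i=3: a_3=5, p_3 = 5*33 + 31 = 196, q_3 = 5*16 + 15 = 95.
q_3 = 95 > 30, so the last convergent with denominator <= 30 is p_2/q_2 = 33/16.
The closest fraction with denominator <= 30 is either p_2/q_2 or the intermediate fraction (k*p_2 + p_1)/(k*q_2 + q_1) with the largest k >= 1 whose denominator stays <= 30; these approach x as k grows, and every other convergent or intermediate fraction in range is farther away.
Largest k: floor((30 - q_1)/q_2) = floor((30 - 15)/16) = 0.
Since k = 0, no intermediate fraction beyond p_2/q_2 has denominator <= 30, so the convergent 33/16 is the closest (its error is |621*16 - 33*301|/(301*16) = 3/4816).

33/16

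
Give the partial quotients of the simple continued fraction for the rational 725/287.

Run the Euclidean algorithm on 725 and 287; the successive quotients are the partial quotients a_0, a_1, ... (each step inverts the fractional part left over by the previous one):
  725 = 2*287 + 151, so a_0 = 2.
  287 = 1*151 + 136, so a_1 = 1.
  151 = 1*136 + 15, so a_2 = 1.
  136 = 9*15 + 1, so a_3 = 9.
  15 = 15*1 + 0, so a_4 = 15.
The remainder reaches 0 after 5 divisions, so the expansion has 5 partial quotients, read off in order.

[2; 1, 1, 9, 15]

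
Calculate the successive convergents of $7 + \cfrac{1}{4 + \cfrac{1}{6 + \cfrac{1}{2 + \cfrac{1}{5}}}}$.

7/1, 29/4, 181/25, 391/54, 2136/295

Using the convergent recurrence p_i = a_i*p_{i-1} + p_{i-2}, q_i = a_i*q_{i-1} + q_{i-2} with p_{-2}=0, p_{-1}=1, q_{-2}=1, q_{-1}=0:
  i=0: a_0=7, p_0 = 7*1 + 0 = 7, q_0 = 7*0 + 1 = 1.
  i=1: a_1=4, p_1 = 4*7 + 1 = 29, q_1 = 4*1 + 0 = 4.
  i=2: a_2=6, p_2 = 6*29 + 7 = 181, q_2 = 6*4 + 1 = 25.
  i=3: a_3=2, p_3 = 2*181 + 29 = 391, q_3 = 2*25 + 4 = 54.
  i=4: a_4=5, p_4 = 5*391 + 181 = 2136, q_4 = 5*54 + 25 = 295.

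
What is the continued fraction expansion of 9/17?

Run the Euclidean algorithm on 9 and 17; the successive quotients are the partial quotients a_0, a_1, ... (each step inverts the fractional part left over by the previous one):
  9 = 0*17 + 9, so a_0 = 0.
  17 = 1*9 + 8, so a_1 = 1.
  9 = 1*8 + 1, so a_2 = 1.
  8 = 8*1 + 0, so a_3 = 8.
The remainder reaches 0 after 4 divisions, so the expansion has 4 partial quotients, read off in order.

[0; 1, 1, 8]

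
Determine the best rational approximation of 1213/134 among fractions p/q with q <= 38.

172/19

Expand x = 1213/134 as a continued fraction with the Euclidean algorithm:
  1213 = 9*134 + 7, so a_0 = 9.
  134 = 19*7 + 1, so a_1 = 19.
  7 = 7*1 + 0, so a_2 = 7.
so x = [9; 19, 7].
Convergents (p_i = a_i*p_{i-1} + p_{i-2}, q_i = a_i*q_{i-1} + q_{i-2} with p_{-2}=0, p_{-1}=1, q_{-2}=1, q_{-1}=0), until the denominator exceeds 38:
  i=0: a_0=9, p_0 = 9*1 + 0 = 9, q_0 = 9*0 + 1 = 1.
  i=1: a_1=19, p_1 = 19*9 + 1 = 172, q_1 = 19*1 + 0 = 19.
  i=2: a_2=7, p_2 = 7*172 + 9 = 1213, q_2 = 7*19 + 1 = 134.
q_2 = 134 > 38, so the last convergent with denominator <= 38 is p_1/q_1 = 172/19.
The closest fraction with denominator <= 38 is either p_1/q_1 or the intermediate fraction (k*p_1 + p_0)/(k*q_1 + q_0) with the largest k >= 1 whose denominator stays <= 38; these approach x as k grows, and every other convergent or intermediate fraction in range is farther away.
Largest k: floor((38 - q_0)/q_1) = floor((38 - 1)/19) = 1.
That gives (1*172 + 9)/(1*19 + 1) = 181/20.
Compare the errors: |x - 172/19| = |1213*19 - 172*134|/(134*19) = 1/2546, and |x - 181/20| = |1213*20 - 181*134|/(134*20) = 6/2680.
Cross-multiplying, 1*2680 = 2680 < 15276 = 6*2546, so 1/2546 is smaller: the convergent 172/19 is closer to x than 181/20.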